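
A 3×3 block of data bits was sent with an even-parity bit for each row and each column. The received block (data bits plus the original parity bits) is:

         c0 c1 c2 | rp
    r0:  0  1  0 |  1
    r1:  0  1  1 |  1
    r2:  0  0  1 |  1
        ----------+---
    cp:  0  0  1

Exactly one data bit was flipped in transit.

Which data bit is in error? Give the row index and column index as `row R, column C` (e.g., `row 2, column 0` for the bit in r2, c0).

Recompute each row's even parity and compare to rp:
  r0: data parity 1, sent rp 1 → ok
  r1: data parity 0, sent rp 1 → mismatch
  r2: data parity 1, sent rp 1 → ok
Recompute each column's even parity and compare to cp:
  c0: data parity 0, sent cp 0 → ok
  c1: data parity 0, sent cp 0 → ok
  c2: data parity 0, sent cp 1 → mismatch
Exactly one row (r1) and one column (c2) fail → the flipped bit is at their intersection.

row 1, column 2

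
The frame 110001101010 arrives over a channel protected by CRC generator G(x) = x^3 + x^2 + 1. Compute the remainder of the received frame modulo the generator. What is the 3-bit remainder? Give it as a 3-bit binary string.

Modulo-2 division of 110001101010 by 1101:
  pos 0: 1100 XOR 1101 = 0001
  pos 3: 1011 XOR 1101 = 0110
  pos 4: 1100 XOR 1101 = 0001
  pos 7: 1101 XOR 1101 = 0000
Remainder = 000 (zero — the frame passes the CRC check).

000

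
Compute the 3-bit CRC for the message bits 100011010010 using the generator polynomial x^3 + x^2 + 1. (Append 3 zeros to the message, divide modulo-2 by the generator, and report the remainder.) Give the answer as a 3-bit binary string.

Append 3 zeros: 100011010010000. Divide by 1101 (XOR where the leading bit is 1):
  pos 0: 1000 XOR 1101 = 0101
  pos 1: 1011 XOR 1101 = 0110
  pos 2: 1101 XOR 1101 = 0000
  pos 7: 1001 XOR 1101 = 0100
  pos 8: 1000 XOR 1101 = 0101
  pos 9: 1010 XOR 1101 = 0111
  pos 10: 1110 XOR 1101 = 0011
Remainder (last 3 bits) = 110. This is the CRC / FCS.

110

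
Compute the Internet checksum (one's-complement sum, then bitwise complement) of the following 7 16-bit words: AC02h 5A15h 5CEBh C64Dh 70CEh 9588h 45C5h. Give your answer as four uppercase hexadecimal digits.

8A92

One's-complement addition (fold any carry out of bit 15 back into bit 0):
  0xAC02 + 0x5A15 = 0x10617 → wrap carry → 0x0618
  0x0618 + 0x5CEB = 0x06303
  0x6303 + 0xC64D = 0x12950 → wrap carry → 0x2951
  0x2951 + 0x70CE = 0x09A1F
  0x9A1F + 0x9588 = 0x12FA7 → wrap carry → 0x2FA8
  0x2FA8 + 0x45C5 = 0x0756D
One's-complement sum = 0x756D.
Checksum = ~0x756D & 0xFFFF = 0x8A92.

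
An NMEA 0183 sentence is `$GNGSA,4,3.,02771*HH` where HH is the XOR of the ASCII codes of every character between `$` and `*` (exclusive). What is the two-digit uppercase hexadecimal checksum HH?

6A

XOR the ASCII codes of the payload characters:
  'G' = 0x47 → acc = 0x47
  'N' = 0x4E → acc = 0x09
  'G' = 0x47 → acc = 0x4E
  'S' = 0x53 → acc = 0x1D
  'A' = 0x41 → acc = 0x5C
  ',' = 0x2C → acc = 0x70
  '4' = 0x34 → acc = 0x44
  ',' = 0x2C → acc = 0x68
  '3' = 0x33 → acc = 0x5B
  '.' = 0x2E → acc = 0x75
  ',' = 0x2C → acc = 0x59
  '0' = 0x30 → acc = 0x69
  '2' = 0x32 → acc = 0x5B
  '7' = 0x37 → acc = 0x6C
  '7' = 0x37 → acc = 0x5B
  '1' = 0x31 → acc = 0x6A
Checksum = 0x6A.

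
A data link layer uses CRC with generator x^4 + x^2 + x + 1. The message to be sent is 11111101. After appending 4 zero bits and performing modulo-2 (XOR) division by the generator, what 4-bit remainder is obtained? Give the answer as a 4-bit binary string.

Append 4 zeros: 111111010000. Divide by 10111 (XOR where the leading bit is 1):
  pos 0: 11111 XOR 10111 = 01000
  pos 1: 10001 XOR 10111 = 00110
  pos 3: 11001 XOR 10111 = 01110
  pos 4: 11100 XOR 10111 = 01011
  pos 5: 10110 XOR 10111 = 00001
Remainder (last 4 bits) = 0100. This is the CRC / FCS.

0100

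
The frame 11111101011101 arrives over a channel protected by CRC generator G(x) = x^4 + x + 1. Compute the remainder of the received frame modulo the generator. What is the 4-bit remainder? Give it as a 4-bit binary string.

Modulo-2 division of 11111101011101 by 10011:
  pos 0: 11111 XOR 10011 = 01100
  pos 1: 11001 XOR 10011 = 01010
  pos 2: 10100 XOR 10011 = 00111
  pos 4: 11110 XOR 10011 = 01101
  pos 5: 11011 XOR 10011 = 01000
  pos 6: 10001 XOR 10011 = 00010
  pos 9: 10101 XOR 10011 = 00110
Remainder = 0110 (nonzero — an error is detected).

0110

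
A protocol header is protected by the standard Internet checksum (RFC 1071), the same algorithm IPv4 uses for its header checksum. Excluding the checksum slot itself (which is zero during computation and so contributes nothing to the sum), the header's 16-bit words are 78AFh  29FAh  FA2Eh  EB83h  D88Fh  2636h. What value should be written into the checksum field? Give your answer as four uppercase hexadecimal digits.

78DD

One's-complement addition (fold any carry out of bit 15 back into bit 0):
  0x78AF + 0x29FA = 0x0A2A9
  0xA2A9 + 0xFA2E = 0x19CD7 → wrap carry → 0x9CD8
  0x9CD8 + 0xEB83 = 0x1885B → wrap carry → 0x885C
  0x885C + 0xD88F = 0x160EB → wrap carry → 0x60EC
  0x60EC + 0x2636 = 0x08722
One's-complement sum = 0x8722.
Checksum = ~0x8722 & 0xFFFF = 0x78DD.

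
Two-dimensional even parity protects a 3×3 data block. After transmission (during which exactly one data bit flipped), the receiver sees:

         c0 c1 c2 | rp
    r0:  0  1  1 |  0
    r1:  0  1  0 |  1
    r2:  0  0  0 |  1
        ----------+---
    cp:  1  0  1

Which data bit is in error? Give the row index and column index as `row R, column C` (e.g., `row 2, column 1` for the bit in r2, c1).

Recompute each row's even parity and compare to rp:
  r0: data parity 0, sent rp 0 → ok
  r1: data parity 1, sent rp 1 → ok
  r2: data parity 0, sent rp 1 → mismatch
Recompute each column's even parity and compare to cp:
  c0: data parity 0, sent cp 1 → mismatch
  c1: data parity 0, sent cp 0 → ok
  c2: data parity 1, sent cp 1 → ok
Exactly one row (r2) and one column (c0) fail → the flipped bit is at their intersection.

row 2, column 0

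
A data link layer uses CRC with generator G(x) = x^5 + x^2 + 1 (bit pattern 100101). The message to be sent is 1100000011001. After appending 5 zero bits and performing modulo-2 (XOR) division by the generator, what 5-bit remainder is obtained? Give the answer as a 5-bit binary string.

Append 5 zeros: 110000001100100000. Divide by 100101 (XOR where the leading bit is 1):
  pos 0: 110000 XOR 100101 = 010101
  pos 1: 101010 XOR 100101 = 001111
  pos 3: 111101 XOR 100101 = 011000
  pos 4: 110001 XOR 100101 = 010100
  pos 5: 101000 XOR 100101 = 001101
  pos 7: 110101 XOR 100101 = 010000
  pos 8: 100000 XOR 100101 = 000101
  pos 11: 101000 XOR 100101 = 001101
Remainder (last 5 bits) = 11010. This is the CRC / FCS.

11010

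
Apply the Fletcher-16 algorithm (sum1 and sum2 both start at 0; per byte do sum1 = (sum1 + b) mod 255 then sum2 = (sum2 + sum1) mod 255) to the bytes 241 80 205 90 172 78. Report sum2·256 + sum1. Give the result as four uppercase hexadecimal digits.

2B65

Running sums (mod 255):
  after byte 0 (241): sum1=241, sum2=241
  after byte 1 (80): sum1=66, sum2=52
  after byte 2 (205): sum1=16, sum2=68
  after byte 3 (90): sum1=106, sum2=174
  after byte 4 (172): sum1=23, sum2=197
  after byte 5 (78): sum1=101, sum2=43
Checksum = sum2·256 + sum1 = 43·256 + 101 = 11109 = 0x2B65.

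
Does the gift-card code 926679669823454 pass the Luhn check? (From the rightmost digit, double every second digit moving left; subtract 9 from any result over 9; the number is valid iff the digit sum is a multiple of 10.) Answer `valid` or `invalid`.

valid

From the right, keep odd positions and double even positions (subtract 9 from any doubled value over 9):
  doubled (positions 2,4,...): 1 6 7 3 9 3 4 → sum 33
  kept (positions 1,3,...): 4 4 2 9 6 7 6 9 → sum 47
Total = 80.
80 mod 10 = 0, so the number is valid.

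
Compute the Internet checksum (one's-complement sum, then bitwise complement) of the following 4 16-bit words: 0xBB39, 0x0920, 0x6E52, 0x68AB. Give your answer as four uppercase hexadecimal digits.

One's-complement addition (fold any carry out of bit 15 back into bit 0):
  0xBB39 + 0x0920 = 0x0C459
  0xC459 + 0x6E52 = 0x132AB → wrap carry → 0x32AC
  0x32AC + 0x68AB = 0x09B57
One's-complement sum = 0x9B57.
Checksum = ~0x9B57 & 0xFFFF = 0x64A8.

64A8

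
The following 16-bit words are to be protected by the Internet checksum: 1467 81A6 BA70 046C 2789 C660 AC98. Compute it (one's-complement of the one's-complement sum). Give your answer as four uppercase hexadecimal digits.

1093

One's-complement addition (fold any carry out of bit 15 back into bit 0):
  0x1467 + 0x81A6 = 0x0960D
  0x960D + 0xBA70 = 0x1507D → wrap carry → 0x507E
  0x507E + 0x046C = 0x054EA
  0x54EA + 0x2789 = 0x07C73
  0x7C73 + 0xC660 = 0x142D3 → wrap carry → 0x42D4
  0x42D4 + 0xAC98 = 0x0EF6C
One's-complement sum = 0xEF6C.
Checksum = ~0xEF6C & 0xFFFF = 0x1093.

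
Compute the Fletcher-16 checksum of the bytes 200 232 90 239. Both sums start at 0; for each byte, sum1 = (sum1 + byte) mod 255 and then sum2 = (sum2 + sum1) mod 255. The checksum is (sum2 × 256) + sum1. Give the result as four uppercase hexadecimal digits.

82FB

Running sums (mod 255):
  after byte 0 (200): sum1=200, sum2=200
  after byte 1 (232): sum1=177, sum2=122
  after byte 2 (90): sum1=12, sum2=134
  after byte 3 (239): sum1=251, sum2=130
Checksum = sum2·256 + sum1 = 130·256 + 251 = 33531 = 0x82FB.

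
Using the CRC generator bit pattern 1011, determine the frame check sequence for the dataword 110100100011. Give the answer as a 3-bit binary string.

101

Append 3 zeros: 110100100011000. Divide by 1011 (XOR where the leading bit is 1):
  pos 0: 1101 XOR 1011 = 0110
  pos 1: 1100 XOR 1011 = 0111
  pos 2: 1110 XOR 1011 = 0101
  pos 3: 1011 XOR 1011 = 0000
  pos 10: 1100 XOR 1011 = 0111
  pos 11: 1110 XOR 1011 = 0101
Remainder (last 3 bits) = 101. This is the CRC / FCS.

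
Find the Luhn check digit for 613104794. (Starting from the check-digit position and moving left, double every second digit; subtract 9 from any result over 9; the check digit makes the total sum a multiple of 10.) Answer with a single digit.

Partial digits right→left: 4 9 7 4 0 1 3 1 6
Double every second digit counting from the check-digit position (so the 1st, 3rd, 5th, ... of the partial from the right).
  doubled (with −9 where >9): 8 5 0 6 3 → sum 22
  kept as-is: 9 4 1 1 → sum 15
Total = 22 + 15 = 37.
Check digit = (10 − (37 mod 10)) mod 10 = 3.

3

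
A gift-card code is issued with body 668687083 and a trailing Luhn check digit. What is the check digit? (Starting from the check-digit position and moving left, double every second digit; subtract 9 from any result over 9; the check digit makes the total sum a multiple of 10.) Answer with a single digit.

Partial digits right→left: 3 8 0 7 8 6 8 6 6
Double every second digit counting from the check-digit position (so the 1st, 3rd, 5th, ... of the partial from the right).
  doubled (with −9 where >9): 6 0 7 7 3 → sum 23
  kept as-is: 8 7 6 6 → sum 27
Total = 23 + 27 = 50.
Check digit = (10 − (50 mod 10)) mod 10 = 0.

0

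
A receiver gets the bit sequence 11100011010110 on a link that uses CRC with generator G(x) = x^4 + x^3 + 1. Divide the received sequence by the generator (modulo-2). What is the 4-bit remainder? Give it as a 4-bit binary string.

Modulo-2 division of 11100011010110 by 11001:
  pos 0: 11100 XOR 11001 = 00101
  pos 2: 10101 XOR 11001 = 01100
  pos 3: 11001 XOR 11001 = 00000
  pos 9: 10110 XOR 11001 = 01111
Remainder = 1111 (nonzero — an error is detected).

1111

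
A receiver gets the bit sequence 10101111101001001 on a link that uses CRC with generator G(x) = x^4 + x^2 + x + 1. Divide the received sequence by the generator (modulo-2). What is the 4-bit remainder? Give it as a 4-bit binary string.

0000

Modulo-2 division of 10101111101001001 by 10111:
  pos 0: 10101 XOR 10111 = 00010
  pos 3: 10111 XOR 10111 = 00000
  pos 8: 10100 XOR 10111 = 00011
  pos 11: 11100 XOR 10111 = 01011
  pos 12: 10111 XOR 10111 = 00000
Remainder = 0000 (zero — the frame passes the CRC check).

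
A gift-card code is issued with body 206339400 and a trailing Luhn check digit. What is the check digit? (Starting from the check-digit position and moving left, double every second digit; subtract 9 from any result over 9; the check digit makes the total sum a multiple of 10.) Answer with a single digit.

Partial digits right→left: 0 0 4 9 3 3 6 0 2
Double every second digit counting from the check-digit position (so the 1st, 3rd, 5th, ... of the partial from the right).
  doubled (with −9 where >9): 0 8 6 3 4 → sum 21
  kept as-is: 0 9 3 0 → sum 12
Total = 21 + 12 = 33.
Check digit = (10 − (33 mod 10)) mod 10 = 7.

7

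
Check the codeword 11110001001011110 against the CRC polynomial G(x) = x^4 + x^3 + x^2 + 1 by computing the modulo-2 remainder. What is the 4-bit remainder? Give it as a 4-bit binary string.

Modulo-2 division of 11110001001011110 by 11101:
  pos 0: 11110 XOR 11101 = 00011
  pos 3: 11001 XOR 11101 = 00100
  pos 5: 10000 XOR 11101 = 01101
  pos 6: 11011 XOR 11101 = 00110
  pos 8: 11001 XOR 11101 = 00100
  pos 10: 10011 XOR 11101 = 01110
  pos 11: 11101 XOR 11101 = 00000
Remainder = 0000 (zero — the frame passes the CRC check).

0000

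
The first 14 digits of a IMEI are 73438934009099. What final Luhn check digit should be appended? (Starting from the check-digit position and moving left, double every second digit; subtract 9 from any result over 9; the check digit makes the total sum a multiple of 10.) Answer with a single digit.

Partial digits right→left: 9 9 0 9 0 0 4 3 9 8 3 4 3 7
Double every second digit counting from the check-digit position (so the 1st, 3rd, 5th, ... of the partial from the right).
  doubled (with −9 where >9): 9 0 0 8 9 6 6 → sum 38
  kept as-is: 9 9 0 3 8 4 7 → sum 40
Total = 38 + 40 = 78.
Check digit = (10 − (78 mod 10)) mod 10 = 2.

2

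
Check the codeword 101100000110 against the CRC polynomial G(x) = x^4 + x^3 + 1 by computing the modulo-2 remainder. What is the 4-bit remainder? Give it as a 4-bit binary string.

Modulo-2 division of 101100000110 by 11001:
  pos 0: 10110 XOR 11001 = 01111
  pos 1: 11110 XOR 11001 = 00111
  pos 3: 11100 XOR 11001 = 00101
  pos 5: 10101 XOR 11001 = 01100
  pos 6: 11001 XOR 11001 = 00000
Remainder = 0000 (zero — the frame passes the CRC check).

0000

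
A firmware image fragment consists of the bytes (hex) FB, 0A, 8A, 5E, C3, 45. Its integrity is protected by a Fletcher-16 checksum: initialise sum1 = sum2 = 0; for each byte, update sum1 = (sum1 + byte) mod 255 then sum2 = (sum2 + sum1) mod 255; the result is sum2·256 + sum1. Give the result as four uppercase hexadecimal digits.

2CF7

Running sums (mod 255):
  after byte 0 (FB): sum1=251, sum2=251
  after byte 1 (0A): sum1=6, sum2=2
  after byte 2 (8A): sum1=144, sum2=146
  after byte 3 (5E): sum1=238, sum2=129
  after byte 4 (C3): sum1=178, sum2=52
  after byte 5 (45): sum1=247, sum2=44
Checksum = sum2·256 + sum1 = 44·256 + 247 = 11511 = 0x2CF7.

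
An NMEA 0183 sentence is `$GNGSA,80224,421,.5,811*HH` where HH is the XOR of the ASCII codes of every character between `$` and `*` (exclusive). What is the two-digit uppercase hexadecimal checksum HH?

74

XOR the ASCII codes of the payload characters:
  'G' = 0x47 → acc = 0x47
  'N' = 0x4E → acc = 0x09
  'G' = 0x47 → acc = 0x4E
  'S' = 0x53 → acc = 0x1D
  'A' = 0x41 → acc = 0x5C
  ',' = 0x2C → acc = 0x70
  '8' = 0x38 → acc = 0x48
  '0' = 0x30 → acc = 0x78
  '2' = 0x32 → acc = 0x4A
  '2' = 0x32 → acc = 0x78
  '4' = 0x34 → acc = 0x4C
  ',' = 0x2C → acc = 0x60
  '4' = 0x34 → acc = 0x54
  '2' = 0x32 → acc = 0x66
  '1' = 0x31 → acc = 0x57
  ',' = 0x2C → acc = 0x7B
  '.' = 0x2E → acc = 0x55
  '5' = 0x35 → acc = 0x60
  ',' = 0x2C → acc = 0x4C
  '8' = 0x38 → acc = 0x74
  '1' = 0x31 → acc = 0x45
  '1' = 0x31 → acc = 0x74
Checksum = 0x74.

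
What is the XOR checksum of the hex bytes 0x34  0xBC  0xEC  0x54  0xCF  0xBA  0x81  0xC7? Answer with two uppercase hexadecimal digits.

03

XOR the bytes together:
  start with 0x34
  0x34 ⊕ 0xBC = 0x88
  0x88 ⊕ 0xEC = 0x64
  0x64 ⊕ 0x54 = 0x30
  0x30 ⊕ 0xCF = 0xFF
  0xFF ⊕ 0xBA = 0x45
  0x45 ⊕ 0x81 = 0xC4
  0xC4 ⊕ 0xC7 = 0x03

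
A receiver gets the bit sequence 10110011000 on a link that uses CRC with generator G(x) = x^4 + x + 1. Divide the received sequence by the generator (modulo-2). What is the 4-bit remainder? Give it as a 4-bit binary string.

Modulo-2 division of 10110011000 by 10011:
  pos 0: 10110 XOR 10011 = 00101
  pos 2: 10101 XOR 10011 = 00110
  pos 4: 11010 XOR 10011 = 01001
  pos 5: 10010 XOR 10011 = 00001
Remainder = 0010 (nonzero — an error is detected).

0010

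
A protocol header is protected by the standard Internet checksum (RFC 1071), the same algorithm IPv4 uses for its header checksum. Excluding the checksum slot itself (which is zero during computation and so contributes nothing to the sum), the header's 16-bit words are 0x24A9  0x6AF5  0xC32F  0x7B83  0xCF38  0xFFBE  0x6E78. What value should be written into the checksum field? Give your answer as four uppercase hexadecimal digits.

One's-complement addition (fold any carry out of bit 15 back into bit 0):
  0x24A9 + 0x6AF5 = 0x08F9E
  0x8F9E + 0xC32F = 0x152CD → wrap carry → 0x52CE
  0x52CE + 0x7B83 = 0x0CE51
  0xCE51 + 0xCF38 = 0x19D89 → wrap carry → 0x9D8A
  0x9D8A + 0xFFBE = 0x19D48 → wrap carry → 0x9D49
  0x9D49 + 0x6E78 = 0x10BC1 → wrap carry → 0x0BC2
One's-complement sum = 0x0BC2.
Checksum = ~0x0BC2 & 0xFFFF = 0xF43D.

F43D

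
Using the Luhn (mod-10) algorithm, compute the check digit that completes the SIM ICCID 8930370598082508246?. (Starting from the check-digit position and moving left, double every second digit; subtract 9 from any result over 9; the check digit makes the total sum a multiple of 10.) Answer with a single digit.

Partial digits right→left: 6 4 2 8 0 5 2 8 0 8 9 5 0 7 3 0 3 9 8
Double every second digit counting from the check-digit position (so the 1st, 3rd, 5th, ... of the partial from the right).
  doubled (with −9 where >9): 3 4 0 4 0 9 0 6 6 7 → sum 39
  kept as-is: 4 8 5 8 8 5 7 0 9 → sum 54
Total = 39 + 54 = 93.
Check digit = (10 − (93 mod 10)) mod 10 = 7.

7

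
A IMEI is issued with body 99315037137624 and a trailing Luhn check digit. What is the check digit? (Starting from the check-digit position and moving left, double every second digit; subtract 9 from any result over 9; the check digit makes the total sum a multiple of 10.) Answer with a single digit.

Partial digits right→left: 4 2 6 7 3 1 7 3 0 5 1 3 9 9
Double every second digit counting from the check-digit position (so the 1st, 3rd, 5th, ... of the partial from the right).
  doubled (with −9 where >9): 8 3 6 5 0 2 9 → sum 33
  kept as-is: 2 7 1 3 5 3 9 → sum 30
Total = 33 + 30 = 63.
Check digit = (10 − (63 mod 10)) mod 10 = 7.

7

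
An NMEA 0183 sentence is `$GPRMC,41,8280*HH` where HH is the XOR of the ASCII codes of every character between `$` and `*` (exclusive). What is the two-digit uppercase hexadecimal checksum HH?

XOR the ASCII codes of the payload characters:
  'G' = 0x47 → acc = 0x47
  'P' = 0x50 → acc = 0x17
  'R' = 0x52 → acc = 0x45
  'M' = 0x4D → acc = 0x08
  'C' = 0x43 → acc = 0x4B
  ',' = 0x2C → acc = 0x67
  '4' = 0x34 → acc = 0x53
  '1' = 0x31 → acc = 0x62
  ',' = 0x2C → acc = 0x4E
  '8' = 0x38 → acc = 0x76
  '2' = 0x32 → acc = 0x44
  '8' = 0x38 → acc = 0x7C
  '0' = 0x30 → acc = 0x4C
Checksum = 0x4C.

4C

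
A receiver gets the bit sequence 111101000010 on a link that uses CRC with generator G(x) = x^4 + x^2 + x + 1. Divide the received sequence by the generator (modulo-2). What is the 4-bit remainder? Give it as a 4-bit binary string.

Modulo-2 division of 111101000010 by 10111:
  pos 0: 11110 XOR 10111 = 01001
  pos 1: 10011 XOR 10111 = 00100
  pos 3: 10000 XOR 10111 = 00111
  pos 5: 11100 XOR 10111 = 01011
  pos 6: 10111 XOR 10111 = 00000
Remainder = 0000 (zero — the frame passes the CRC check).

0000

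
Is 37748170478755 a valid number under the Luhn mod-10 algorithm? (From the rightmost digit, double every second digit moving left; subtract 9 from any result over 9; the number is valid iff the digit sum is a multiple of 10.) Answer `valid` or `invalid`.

From the right, keep odd positions and double even positions (subtract 9 from any doubled value over 9):
  doubled (positions 2,4,...): 1 7 8 5 7 5 6 → sum 39
  kept (positions 1,3,...): 5 7 7 0 1 4 7 → sum 31
Total = 70.
70 mod 10 = 0, so the number is valid.

valid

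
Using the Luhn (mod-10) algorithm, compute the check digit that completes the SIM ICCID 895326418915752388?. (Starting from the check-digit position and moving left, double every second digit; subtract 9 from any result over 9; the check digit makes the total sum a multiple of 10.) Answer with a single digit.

1

Partial digits right→left: 8 8 3 2 5 7 5 1 9 8 1 4 6 2 3 5 9 8
Double every second digit counting from the check-digit position (so the 1st, 3rd, 5th, ... of the partial from the right).
  doubled (with −9 where >9): 7 6 1 1 9 2 3 6 9 → sum 44
  kept as-is: 8 2 7 1 8 4 2 5 8 → sum 45
Total = 44 + 45 = 89.
Check digit = (10 − (89 mod 10)) mod 10 = 1.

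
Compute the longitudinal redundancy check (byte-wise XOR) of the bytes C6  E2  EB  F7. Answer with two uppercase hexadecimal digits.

38

XOR the bytes together:
  start with 0xC6
  0xC6 ⊕ 0xE2 = 0x24
  0x24 ⊕ 0xEB = 0xCF
  0xCF ⊕ 0xF7 = 0x38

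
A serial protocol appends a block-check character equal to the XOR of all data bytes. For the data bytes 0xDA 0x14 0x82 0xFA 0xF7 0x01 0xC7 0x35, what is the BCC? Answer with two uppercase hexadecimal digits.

B2

XOR the bytes together:
  start with 0xDA
  0xDA ⊕ 0x14 = 0xCE
  0xCE ⊕ 0x82 = 0x4C
  0x4C ⊕ 0xFA = 0xB6
  0xB6 ⊕ 0xF7 = 0x41
  0x41 ⊕ 0x01 = 0x40
  0x40 ⊕ 0xC7 = 0x87
  0x87 ⊕ 0x35 = 0xB2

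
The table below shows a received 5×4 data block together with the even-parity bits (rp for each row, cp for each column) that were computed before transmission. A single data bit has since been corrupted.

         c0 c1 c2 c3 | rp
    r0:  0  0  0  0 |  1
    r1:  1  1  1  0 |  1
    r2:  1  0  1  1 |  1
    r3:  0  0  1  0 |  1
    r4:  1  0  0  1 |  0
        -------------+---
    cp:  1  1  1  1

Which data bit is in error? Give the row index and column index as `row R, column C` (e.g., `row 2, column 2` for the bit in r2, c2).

Recompute each row's even parity and compare to rp:
  r0: data parity 0, sent rp 1 → mismatch
  r1: data parity 1, sent rp 1 → ok
  r2: data parity 1, sent rp 1 → ok
  r3: data parity 1, sent rp 1 → ok
  r4: data parity 0, sent rp 0 → ok
Recompute each column's even parity and compare to cp:
  c0: data parity 1, sent cp 1 → ok
  c1: data parity 1, sent cp 1 → ok
  c2: data parity 1, sent cp 1 → ok
  c3: data parity 0, sent cp 1 → mismatch
Exactly one row (r0) and one column (c3) fail → the flipped bit is at their intersection.

row 0, column 3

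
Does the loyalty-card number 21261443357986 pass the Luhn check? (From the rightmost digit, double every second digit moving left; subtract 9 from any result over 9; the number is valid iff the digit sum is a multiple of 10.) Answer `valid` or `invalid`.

From the right, keep odd positions and double even positions (subtract 9 from any doubled value over 9):
  doubled (positions 2,4,...): 7 5 6 8 2 4 4 → sum 36
  kept (positions 1,3,...): 6 9 5 3 4 6 1 → sum 34
Total = 70.
70 mod 10 = 0, so the number is valid.

valid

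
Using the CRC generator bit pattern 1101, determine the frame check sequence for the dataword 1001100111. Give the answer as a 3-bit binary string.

100

Append 3 zeros: 1001100111000. Divide by 1101 (XOR where the leading bit is 1):
  pos 0: 1001 XOR 1101 = 0100
  pos 1: 1001 XOR 1101 = 0100
  pos 2: 1000 XOR 1101 = 0101
  pos 3: 1010 XOR 1101 = 0111
  pos 4: 1111 XOR 1101 = 0010
  pos 6: 1011 XOR 1101 = 0110
  pos 7: 1100 XOR 1101 = 0001
Remainder (last 3 bits) = 100. This is the CRC / FCS.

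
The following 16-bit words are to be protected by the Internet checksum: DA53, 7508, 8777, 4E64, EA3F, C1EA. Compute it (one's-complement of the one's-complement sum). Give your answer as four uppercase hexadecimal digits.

One's-complement addition (fold any carry out of bit 15 back into bit 0):
  0xDA53 + 0x7508 = 0x14F5B → wrap carry → 0x4F5C
  0x4F5C + 0x8777 = 0x0D6D3
  0xD6D3 + 0x4E64 = 0x12537 → wrap carry → 0x2538
  0x2538 + 0xEA3F = 0x10F77 → wrap carry → 0x0F78
  0x0F78 + 0xC1EA = 0x0D162
One's-complement sum = 0xD162.
Checksum = ~0xD162 & 0xFFFF = 0x2E9D.

2E9D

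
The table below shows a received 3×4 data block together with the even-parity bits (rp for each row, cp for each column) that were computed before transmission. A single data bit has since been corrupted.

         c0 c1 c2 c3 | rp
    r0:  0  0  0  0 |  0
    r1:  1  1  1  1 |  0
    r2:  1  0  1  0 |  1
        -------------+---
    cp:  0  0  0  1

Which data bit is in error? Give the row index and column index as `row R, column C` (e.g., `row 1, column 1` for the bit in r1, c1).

Recompute each row's even parity and compare to rp:
  r0: data parity 0, sent rp 0 → ok
  r1: data parity 0, sent rp 0 → ok
  r2: data parity 0, sent rp 1 → mismatch
Recompute each column's even parity and compare to cp:
  c0: data parity 0, sent cp 0 → ok
  c1: data parity 1, sent cp 0 → mismatch
  c2: data parity 0, sent cp 0 → ok
  c3: data parity 1, sent cp 1 → ok
Exactly one row (r2) and one column (c1) fail → the flipped bit is at their intersection.

row 2, column 1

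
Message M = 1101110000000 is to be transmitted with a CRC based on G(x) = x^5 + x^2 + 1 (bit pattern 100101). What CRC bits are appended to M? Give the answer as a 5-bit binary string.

00111

Append 5 zeros: 110111000000000000. Divide by 100101 (XOR where the leading bit is 1):
  pos 0: 110111 XOR 100101 = 010010
  pos 1: 100100 XOR 100101 = 000001
  pos 6: 100000 XOR 100101 = 000101
  pos 9: 101000 XOR 100101 = 001101
  pos 11: 110100 XOR 100101 = 010001
  pos 12: 100010 XOR 100101 = 000111
Remainder (last 5 bits) = 00111. This is the CRC / FCS.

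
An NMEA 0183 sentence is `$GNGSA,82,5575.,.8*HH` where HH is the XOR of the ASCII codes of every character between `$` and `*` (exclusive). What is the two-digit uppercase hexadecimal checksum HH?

40

XOR the ASCII codes of the payload characters:
  'G' = 0x47 → acc = 0x47
  'N' = 0x4E → acc = 0x09
  'G' = 0x47 → acc = 0x4E
  'S' = 0x53 → acc = 0x1D
  'A' = 0x41 → acc = 0x5C
  ',' = 0x2C → acc = 0x70
  '8' = 0x38 → acc = 0x48
  '2' = 0x32 → acc = 0x7A
  ',' = 0x2C → acc = 0x56
  '5' = 0x35 → acc = 0x63
  '5' = 0x35 → acc = 0x56
  '7' = 0x37 → acc = 0x61
  '5' = 0x35 → acc = 0x54
  '.' = 0x2E → acc = 0x7A
  ',' = 0x2C → acc = 0x56
  '.' = 0x2E → acc = 0x78
  '8' = 0x38 → acc = 0x40
Checksum = 0x40.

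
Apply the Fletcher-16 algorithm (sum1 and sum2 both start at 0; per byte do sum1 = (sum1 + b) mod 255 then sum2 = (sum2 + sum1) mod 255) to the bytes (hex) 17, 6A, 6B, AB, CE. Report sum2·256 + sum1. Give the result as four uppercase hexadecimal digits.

8567

Running sums (mod 255):
  after byte 0 (17): sum1=23, sum2=23
  after byte 1 (6A): sum1=129, sum2=152
  after byte 2 (6B): sum1=236, sum2=133
  after byte 3 (AB): sum1=152, sum2=30
  after byte 4 (CE): sum1=103, sum2=133
Checksum = sum2·256 + sum1 = 133·256 + 103 = 34151 = 0x8567.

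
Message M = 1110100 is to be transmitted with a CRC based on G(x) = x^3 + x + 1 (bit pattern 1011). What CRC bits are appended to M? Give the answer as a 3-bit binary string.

000

Append 3 zeros: 1110100000. Divide by 1011 (XOR where the leading bit is 1):
  pos 0: 1110 XOR 1011 = 0101
  pos 1: 1011 XOR 1011 = 0000
Remainder (last 3 bits) = 000. This is the CRC / FCS.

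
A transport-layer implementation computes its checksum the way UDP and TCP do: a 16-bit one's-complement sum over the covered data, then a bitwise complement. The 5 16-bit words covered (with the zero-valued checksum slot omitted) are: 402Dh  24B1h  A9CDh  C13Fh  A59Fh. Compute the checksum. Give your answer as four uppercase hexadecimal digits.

8A74

One's-complement addition (fold any carry out of bit 15 back into bit 0):
  0x402D + 0x24B1 = 0x064DE
  0x64DE + 0xA9CD = 0x10EAB → wrap carry → 0x0EAC
  0x0EAC + 0xC13F = 0x0CFEB
  0xCFEB + 0xA59F = 0x1758A → wrap carry → 0x758B
One's-complement sum = 0x758B.
Checksum = ~0x758B & 0xFFFF = 0x8A74.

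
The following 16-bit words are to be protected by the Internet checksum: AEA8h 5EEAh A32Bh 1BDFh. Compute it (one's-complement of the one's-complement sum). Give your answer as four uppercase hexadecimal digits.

One's-complement addition (fold any carry out of bit 15 back into bit 0):
  0xAEA8 + 0x5EEA = 0x10D92 → wrap carry → 0x0D93
  0x0D93 + 0xA32B = 0x0B0BE
  0xB0BE + 0x1BDF = 0x0CC9D
One's-complement sum = 0xCC9D.
Checksum = ~0xCC9D & 0xFFFF = 0x3362.

3362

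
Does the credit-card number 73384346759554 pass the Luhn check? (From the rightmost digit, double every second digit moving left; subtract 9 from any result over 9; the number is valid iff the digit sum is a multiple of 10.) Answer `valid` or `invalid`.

invalid

From the right, keep odd positions and double even positions (subtract 9 from any doubled value over 9):
  doubled (positions 2,4,...): 1 9 5 8 8 6 5 → sum 42
  kept (positions 1,3,...): 4 5 5 6 3 8 3 → sum 34
Total = 76.
76 mod 10 = 6, so the number is invalid.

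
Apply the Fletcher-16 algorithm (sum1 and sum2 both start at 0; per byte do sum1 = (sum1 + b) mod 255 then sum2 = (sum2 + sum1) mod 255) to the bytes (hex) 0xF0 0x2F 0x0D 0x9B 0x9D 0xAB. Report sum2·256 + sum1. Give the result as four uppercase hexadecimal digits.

Running sums (mod 255):
  after byte 0 (0xF0): sum1=240, sum2=240
  after byte 1 (0x2F): sum1=32, sum2=17
  after byte 2 (0x0D): sum1=45, sum2=62
  after byte 3 (0x9B): sum1=200, sum2=7
  after byte 4 (0x9D): sum1=102, sum2=109
  after byte 5 (0xAB): sum1=18, sum2=127
Checksum = sum2·256 + sum1 = 127·256 + 18 = 32530 = 0x7F12.

7F12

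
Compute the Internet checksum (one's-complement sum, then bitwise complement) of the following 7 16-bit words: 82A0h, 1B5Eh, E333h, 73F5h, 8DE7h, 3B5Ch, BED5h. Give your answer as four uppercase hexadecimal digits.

One's-complement addition (fold any carry out of bit 15 back into bit 0):
  0x82A0 + 0x1B5E = 0x09DFE
  0x9DFE + 0xE333 = 0x18131 → wrap carry → 0x8132
  0x8132 + 0x73F5 = 0x0F527
  0xF527 + 0x8DE7 = 0x1830E → wrap carry → 0x830F
  0x830F + 0x3B5C = 0x0BE6B
  0xBE6B + 0xBED5 = 0x17D40 → wrap carry → 0x7D41
One's-complement sum = 0x7D41.
Checksum = ~0x7D41 & 0xFFFF = 0x82BE.

82BE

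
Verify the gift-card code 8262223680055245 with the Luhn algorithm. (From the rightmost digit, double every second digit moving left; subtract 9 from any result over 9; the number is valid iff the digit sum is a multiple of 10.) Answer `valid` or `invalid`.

valid

From the right, keep odd positions and double even positions (subtract 9 from any doubled value over 9):
  doubled (positions 2,4,...): 8 1 0 7 6 4 3 7 → sum 36
  kept (positions 1,3,...): 5 2 5 0 6 2 2 2 → sum 24
Total = 60.
60 mod 10 = 0, so the number is valid.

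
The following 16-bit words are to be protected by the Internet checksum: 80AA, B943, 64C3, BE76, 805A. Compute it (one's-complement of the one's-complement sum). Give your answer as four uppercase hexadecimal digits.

One's-complement addition (fold any carry out of bit 15 back into bit 0):
  0x80AA + 0xB943 = 0x139ED → wrap carry → 0x39EE
  0x39EE + 0x64C3 = 0x09EB1
  0x9EB1 + 0xBE76 = 0x15D27 → wrap carry → 0x5D28
  0x5D28 + 0x805A = 0x0DD82
One's-complement sum = 0xDD82.
Checksum = ~0xDD82 & 0xFFFF = 0x227D.

227D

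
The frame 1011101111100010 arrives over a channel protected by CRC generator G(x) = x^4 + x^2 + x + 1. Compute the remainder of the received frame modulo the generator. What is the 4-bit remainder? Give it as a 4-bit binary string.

Modulo-2 division of 1011101111100010 by 10111:
  pos 0: 10111 XOR 10111 = 00000
  pos 6: 11111 XOR 10111 = 01000
  pos 7: 10000 XOR 10111 = 00111
  pos 9: 11100 XOR 10111 = 01011
  pos 10: 10111 XOR 10111 = 00000
Remainder = 0000 (zero — the frame passes the CRC check).

0000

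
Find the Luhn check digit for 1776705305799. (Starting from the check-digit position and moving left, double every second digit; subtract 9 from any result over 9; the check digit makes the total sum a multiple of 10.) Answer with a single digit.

3

Partial digits right→left: 9 9 7 5 0 3 5 0 7 6 7 7 1
Double every second digit counting from the check-digit position (so the 1st, 3rd, 5th, ... of the partial from the right).
  doubled (with −9 where >9): 9 5 0 1 5 5 2 → sum 27
  kept as-is: 9 5 3 0 6 7 → sum 30
Total = 27 + 30 = 57.
Check digit = (10 − (57 mod 10)) mod 10 = 3.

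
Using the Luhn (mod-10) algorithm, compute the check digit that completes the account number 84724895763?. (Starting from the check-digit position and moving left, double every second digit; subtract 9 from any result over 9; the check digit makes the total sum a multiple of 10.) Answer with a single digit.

5

Partial digits right→left: 3 6 7 5 9 8 4 2 7 4 8
Double every second digit counting from the check-digit position (so the 1st, 3rd, 5th, ... of the partial from the right).
  doubled (with −9 where >9): 6 5 9 8 5 7 → sum 40
  kept as-is: 6 5 8 2 4 → sum 25
Total = 40 + 25 = 65.
Check digit = (10 − (65 mod 10)) mod 10 = 5.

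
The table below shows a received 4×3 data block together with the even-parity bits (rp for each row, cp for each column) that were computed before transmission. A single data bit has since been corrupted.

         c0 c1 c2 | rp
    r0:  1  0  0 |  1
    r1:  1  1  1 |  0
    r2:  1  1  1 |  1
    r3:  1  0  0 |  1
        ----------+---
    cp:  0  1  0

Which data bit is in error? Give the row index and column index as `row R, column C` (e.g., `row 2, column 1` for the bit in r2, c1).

Recompute each row's even parity and compare to rp:
  r0: data parity 1, sent rp 1 → ok
  r1: data parity 1, sent rp 0 → mismatch
  r2: data parity 1, sent rp 1 → ok
  r3: data parity 1, sent rp 1 → ok
Recompute each column's even parity and compare to cp:
  c0: data parity 0, sent cp 0 → ok
  c1: data parity 0, sent cp 1 → mismatch
  c2: data parity 0, sent cp 0 → ok
Exactly one row (r1) and one column (c1) fail → the flipped bit is at their intersection.

row 1, column 1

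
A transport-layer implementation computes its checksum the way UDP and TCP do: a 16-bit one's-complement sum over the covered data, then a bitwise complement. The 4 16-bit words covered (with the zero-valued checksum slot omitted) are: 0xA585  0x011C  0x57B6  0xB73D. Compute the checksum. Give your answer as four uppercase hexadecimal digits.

4A6A

One's-complement addition (fold any carry out of bit 15 back into bit 0):
  0xA585 + 0x011C = 0x0A6A1
  0xA6A1 + 0x57B6 = 0x0FE57
  0xFE57 + 0xB73D = 0x1B594 → wrap carry → 0xB595
One's-complement sum = 0xB595.
Checksum = ~0xB595 & 0xFFFF = 0x4A6A.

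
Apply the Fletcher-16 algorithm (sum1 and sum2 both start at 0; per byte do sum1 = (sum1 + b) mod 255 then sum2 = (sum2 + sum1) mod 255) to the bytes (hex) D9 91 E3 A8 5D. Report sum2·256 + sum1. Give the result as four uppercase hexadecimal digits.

E155

Running sums (mod 255):
  after byte 0 (D9): sum1=217, sum2=217
  after byte 1 (91): sum1=107, sum2=69
  after byte 2 (E3): sum1=79, sum2=148
  after byte 3 (A8): sum1=247, sum2=140
  after byte 4 (5D): sum1=85, sum2=225
Checksum = sum2·256 + sum1 = 225·256 + 85 = 57685 = 0xE155.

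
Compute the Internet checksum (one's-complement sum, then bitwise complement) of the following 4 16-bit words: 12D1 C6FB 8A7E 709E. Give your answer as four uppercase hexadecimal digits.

2B16

One's-complement addition (fold any carry out of bit 15 back into bit 0):
  0x12D1 + 0xC6FB = 0x0D9CC
  0xD9CC + 0x8A7E = 0x1644A → wrap carry → 0x644B
  0x644B + 0x709E = 0x0D4E9
One's-complement sum = 0xD4E9.
Checksum = ~0xD4E9 & 0xFFFF = 0x2B16.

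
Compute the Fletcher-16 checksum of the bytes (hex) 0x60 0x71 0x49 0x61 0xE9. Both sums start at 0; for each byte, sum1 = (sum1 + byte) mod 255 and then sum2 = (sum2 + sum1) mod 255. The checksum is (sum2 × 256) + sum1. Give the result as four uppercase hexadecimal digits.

Running sums (mod 255):
  after byte 0 (0x60): sum1=96, sum2=96
  after byte 1 (0x71): sum1=209, sum2=50
  after byte 2 (0x49): sum1=27, sum2=77
  after byte 3 (0x61): sum1=124, sum2=201
  after byte 4 (0xE9): sum1=102, sum2=48
Checksum = sum2·256 + sum1 = 48·256 + 102 = 12390 = 0x3066.

3066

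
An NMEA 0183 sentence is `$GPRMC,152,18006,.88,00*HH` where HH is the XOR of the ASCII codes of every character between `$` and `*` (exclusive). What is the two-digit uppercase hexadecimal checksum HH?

6C

XOR the ASCII codes of the payload characters:
  'G' = 0x47 → acc = 0x47
  'P' = 0x50 → acc = 0x17
  'R' = 0x52 → acc = 0x45
  'M' = 0x4D → acc = 0x08
  'C' = 0x43 → acc = 0x4B
  ',' = 0x2C → acc = 0x67
  '1' = 0x31 → acc = 0x56
  '5' = 0x35 → acc = 0x63
  '2' = 0x32 → acc = 0x51
  ',' = 0x2C → acc = 0x7D
  '1' = 0x31 → acc = 0x4C
  '8' = 0x38 → acc = 0x74
  '0' = 0x30 → acc = 0x44
  '0' = 0x30 → acc = 0x74
  '6' = 0x36 → acc = 0x42
  ',' = 0x2C → acc = 0x6E
  '.' = 0x2E → acc = 0x40
  '8' = 0x38 → acc = 0x78
  '8' = 0x38 → acc = 0x40
  ',' = 0x2C → acc = 0x6C
  '0' = 0x30 → acc = 0x5C
  '0' = 0x30 → acc = 0x6C
Checksum = 0x6C.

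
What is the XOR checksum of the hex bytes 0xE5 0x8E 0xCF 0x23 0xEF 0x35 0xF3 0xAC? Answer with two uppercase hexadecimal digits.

02

XOR the bytes together:
  start with 0xE5
  0xE5 ⊕ 0x8E = 0x6B
  0x6B ⊕ 0xCF = 0xA4
  0xA4 ⊕ 0x23 = 0x87
  0x87 ⊕ 0xEF = 0x68
  0x68 ⊕ 0x35 = 0x5D
  0x5D ⊕ 0xF3 = 0xAE
  0xAE ⊕ 0xAC = 0x02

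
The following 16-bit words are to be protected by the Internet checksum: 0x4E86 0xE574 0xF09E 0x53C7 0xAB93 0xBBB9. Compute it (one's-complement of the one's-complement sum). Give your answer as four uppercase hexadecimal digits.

2051

One's-complement addition (fold any carry out of bit 15 back into bit 0):
  0x4E86 + 0xE574 = 0x133FA → wrap carry → 0x33FB
  0x33FB + 0xF09E = 0x12499 → wrap carry → 0x249A
  0x249A + 0x53C7 = 0x07861
  0x7861 + 0xAB93 = 0x123F4 → wrap carry → 0x23F5
  0x23F5 + 0xBBB9 = 0x0DFAE
One's-complement sum = 0xDFAE.
Checksum = ~0xDFAE & 0xFFFF = 0x2051.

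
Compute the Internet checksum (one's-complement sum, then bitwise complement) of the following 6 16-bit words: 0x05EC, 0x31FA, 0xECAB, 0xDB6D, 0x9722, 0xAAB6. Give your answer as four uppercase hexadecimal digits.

One's-complement addition (fold any carry out of bit 15 back into bit 0):
  0x05EC + 0x31FA = 0x037E6
  0x37E6 + 0xECAB = 0x12491 → wrap carry → 0x2492
  0x2492 + 0xDB6D = 0x0FFFF
  0xFFFF + 0x9722 = 0x19721 → wrap carry → 0x9722
  0x9722 + 0xAAB6 = 0x141D8 → wrap carry → 0x41D9
One's-complement sum = 0x41D9.
Checksum = ~0x41D9 & 0xFFFF = 0xBE26.

BE26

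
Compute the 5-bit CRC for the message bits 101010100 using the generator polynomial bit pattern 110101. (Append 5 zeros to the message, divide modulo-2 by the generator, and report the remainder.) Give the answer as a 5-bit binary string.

10001

Append 5 zeros: 10101010000000. Divide by 110101 (XOR where the leading bit is 1):
  pos 0: 101010 XOR 110101 = 011111
  pos 1: 111111 XOR 110101 = 001010
  pos 3: 101000 XOR 110101 = 011101
  pos 4: 111010 XOR 110101 = 001111
  pos 6: 111100 XOR 110101 = 001001
  pos 8: 100100 XOR 110101 = 010001
Remainder (last 5 bits) = 10001. This is the CRC / FCS.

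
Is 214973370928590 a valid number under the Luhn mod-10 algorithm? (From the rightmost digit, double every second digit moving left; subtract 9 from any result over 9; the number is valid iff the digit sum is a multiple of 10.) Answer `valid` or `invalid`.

valid

From the right, keep odd positions and double even positions (subtract 9 from any doubled value over 9):
  doubled (positions 2,4,...): 9 7 9 5 6 9 2 → sum 47
  kept (positions 1,3,...): 0 5 2 0 3 7 4 2 → sum 23
Total = 70.
70 mod 10 = 0, so the number is valid.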